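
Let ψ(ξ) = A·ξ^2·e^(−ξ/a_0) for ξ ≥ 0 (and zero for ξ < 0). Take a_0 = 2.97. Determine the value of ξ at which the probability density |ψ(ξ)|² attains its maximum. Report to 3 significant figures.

The maximum of |ψ(ξ)|² occurs where its derivative vanishes.
Solving yields ξ = 2·a_0.
With a_0 = 2.97, the most probable position is 5.940.

ξ ≈ 5.94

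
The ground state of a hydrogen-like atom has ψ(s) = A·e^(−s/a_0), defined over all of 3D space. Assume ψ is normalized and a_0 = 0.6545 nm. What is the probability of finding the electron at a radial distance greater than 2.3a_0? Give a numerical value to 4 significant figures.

Integrate the radial probability density 4πs²|ψ|² over s > 2.3a_0.
A² is fixed by ∫₀^∞ 4πs²|ψ|² ds = 1, i.e. A² = (π·a_0^3)^(−1).
In terms of u = s/a_0 (A², 4π and the length scale all cancel between numerator and denominator), P = [∫_{2.3}^{∞} u^2·e^(-2·u) du] / [∫_{0}^{∞} u^2·e^(-2·u) du].
An antiderivative of u^2·e^(-2·u) is -(2·u^2 + 2·u + 1)·e^(-2·u)/4; evaluating from 2.3 to ∞ gives 809·e^(-23/5)/200, while the full integral is 1/4.
This evaluates to P = 0.16264.

P ≈ 0.1626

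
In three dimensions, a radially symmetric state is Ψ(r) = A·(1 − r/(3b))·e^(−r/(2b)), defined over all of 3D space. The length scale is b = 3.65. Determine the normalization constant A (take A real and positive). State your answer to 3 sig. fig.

Normalization requires ∫|Ψ|² 4πr² dr = 1, integrated from 0 to ∞.
The angular integral contributes 4π, leaving ∫₀^∞ r²|Ψ|² dr.
Using ∫₀^∞ rⁿ e^(−αr) dr = n!/αⁿ⁺¹, with Ψ = A·(1 − r/(3b))·e^(−r/(2b)), the integral evaluates to A²·[8·π·b^3/3].
So A² = (8·π·b^3/3)^(−1).
Plugging in b = 3.65 yields A = 0.04955.

A ≈ 0.0495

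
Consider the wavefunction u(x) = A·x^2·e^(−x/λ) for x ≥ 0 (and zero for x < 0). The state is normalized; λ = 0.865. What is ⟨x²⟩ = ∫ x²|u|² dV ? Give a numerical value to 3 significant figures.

⟨x^2⟩ ≈ 5.61

⟨x²⟩ = ∫ x^2 |u|² dx over the full domain.
The ratio of the moment integral to the normalization integral gives ⟨x²⟩ = 15·λ^2/2.
Putting λ = 0.865 gives 5.612.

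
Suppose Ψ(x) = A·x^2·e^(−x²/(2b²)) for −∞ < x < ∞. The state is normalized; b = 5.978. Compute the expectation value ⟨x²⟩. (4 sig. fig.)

By definition ⟨x²⟩ = ∫ x^2 |Ψ(x)|² dx.
Differentiating ∫e^(−αx²) dx = √(π/α) under α to get the higher moments, evaluating both integrals, ⟨x²⟩ = 5·b^2/2.
Putting b = 5.978 gives 89.341.

⟨x^2⟩ ≈ 89.34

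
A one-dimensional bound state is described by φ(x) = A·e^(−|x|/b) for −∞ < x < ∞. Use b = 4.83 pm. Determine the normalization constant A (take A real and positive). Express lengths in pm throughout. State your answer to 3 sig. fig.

A ≈ 0.455 pm^(-1/2)

Require ∫ |φ|² dx = 1 over the whole domain.
Using ∫₀^∞ xⁿ e^(−αx) dx = n!/αⁿ⁺¹, ∫|φ|² dx = A²·(b).
Setting this equal to 1 gives A² = 1/(b).
With b = 4.83: A² = 0.2070 and A = 0.4550.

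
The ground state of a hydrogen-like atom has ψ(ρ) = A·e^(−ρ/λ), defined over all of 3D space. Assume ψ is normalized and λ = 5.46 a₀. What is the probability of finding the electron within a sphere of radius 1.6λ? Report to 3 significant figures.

Integrate the radial probability density 4πρ²|ψ|² over ρ ≤ 1.6λ.
Normalization gives A² = 1/(π·λ^3).
In terms of u = ρ/λ (A², 4π and the length scale all cancel between numerator and denominator), P = [∫_{0}^{1.6} u^2·e^(-2·u) du] / [∫_{0}^{∞} u^2·e^(-2·u) du].
An antiderivative of u^2·e^(-2·u) is -(2·u^2 + 2·u + 1)·e^(-2·u)/4; evaluating from 0 to 1.6 gives 1/4 - 233·e^(-16/5)/100, while the full integral is 1/4.
The region integral divided by the full integral gives P = 0.6201.

P ≈ 0.620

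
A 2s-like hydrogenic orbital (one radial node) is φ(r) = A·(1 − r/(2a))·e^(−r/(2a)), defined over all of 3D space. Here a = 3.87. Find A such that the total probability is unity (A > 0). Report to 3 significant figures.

A ≈ 0.0262

Require ∫ |φ|² 4πr² dr = 1 over the whole domain.
Using ∫₀^∞ rⁿ e^(−αr) dr = n!/αⁿ⁺¹, carrying out the integral gives A² · 8·π·a^3.
Hence A² = 1/[8·π·a^3].
Plugging in a = 3.87 yields A = 0.02620.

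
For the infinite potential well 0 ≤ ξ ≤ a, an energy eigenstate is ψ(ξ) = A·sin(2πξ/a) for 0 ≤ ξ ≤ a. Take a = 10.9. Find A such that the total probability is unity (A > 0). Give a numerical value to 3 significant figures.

We need A² ∫|f|² dξ = 1, taking the integral from 0 to a.
With ∫₀^a sin²(nπξ/a) dξ = a/2, the integral (without the A² prefactor) comes out to a/2.
Setting this equal to 1 gives A² = 1/(a/2).
Substituting a = 10.9 gives A² = 0.1835, so A = 0.4284.

A ≈ 0.428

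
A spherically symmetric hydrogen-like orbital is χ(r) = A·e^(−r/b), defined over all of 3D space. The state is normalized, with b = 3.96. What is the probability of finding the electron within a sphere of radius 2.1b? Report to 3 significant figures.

P ≈ 0.790

P = ∫ |χ|² 4πr² dr over r ≤ 2.1b.
A² is fixed by ∫₀^∞ 4πr²|χ|² dr = 1, i.e. A² = (π·b^3)^(−1).
Substituting u = r/b, A², 4π and the length scale all cancel in the ratio: P = ∫_{0}^{2.1} u^2·e^(-2·u) du / ∫_{0}^{∞} u^2·e^(-2·u) du.
Using ∫ u^2·e^(-2·u) du = -(2·u^2 + 2·u + 1)·e^(-2·u)/4, the numerator is 1/4 - 701·e^(-21/5)/200 and the denominator is 1/4.
This evaluates to P = 0.7898.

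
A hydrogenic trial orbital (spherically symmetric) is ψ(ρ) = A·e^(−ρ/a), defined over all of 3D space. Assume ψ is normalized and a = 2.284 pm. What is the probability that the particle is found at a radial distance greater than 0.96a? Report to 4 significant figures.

With dV = 4πρ²dρ, the probability is ∫|ψ|² dV over ρ > 0.96a.
A² is fixed by ∫₀^∞ 4πρ²|ψ|² dρ = 1, i.e. A² = (π·a^3)^(−1).
In terms of u = ρ/a (A², 4π and the length scale all cancel between numerator and denominator), P = [∫_{0.96}^{∞} u^2·e^(-2·u) du] / [∫_{0}^{∞} u^2·e^(-2·u) du].
Using ∫ u^2·e^(-2·u) du = -(2·u^2 + 2·u + 1)·e^(-2·u)/4, the numerator is 2977·e^(-48/25)/2500 and the denominator is 1/4.
Taking the ratio yields P = 0.69832.

P ≈ 0.6983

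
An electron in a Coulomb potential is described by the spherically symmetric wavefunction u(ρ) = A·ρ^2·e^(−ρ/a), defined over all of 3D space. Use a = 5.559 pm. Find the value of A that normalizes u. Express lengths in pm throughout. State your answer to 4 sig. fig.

Normalization requires ∫|u|² 4πρ² dρ = 1, integrated from 0 to ∞.
The angular integral contributes 4π, leaving ∫₀^∞ ρ²|u|² dρ.
With ∫₀^∞ ρ^6 e^(−αρ) dρ = 6!/α^7, the integral (without the A² prefactor) comes out to 45·π·a^7/2.
Plugging in a = 5.559 yields A = 0.00029366.

A ≈ 0.0002937 pm^(-7/2)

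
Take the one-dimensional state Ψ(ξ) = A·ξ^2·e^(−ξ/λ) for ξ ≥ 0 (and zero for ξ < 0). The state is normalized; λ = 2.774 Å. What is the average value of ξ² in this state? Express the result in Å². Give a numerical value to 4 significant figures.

⟨ξ^2⟩ ≈ 57.71 Å^2

By definition ⟨ξ²⟩ = ∫ ξ^2 |Ψ(ξ)|² dξ.
Since the A² factors cancel between numerator and denominator, ⟨ξ²⟩ = 15·λ^2/2.
Putting λ = 2.774 gives 57.713.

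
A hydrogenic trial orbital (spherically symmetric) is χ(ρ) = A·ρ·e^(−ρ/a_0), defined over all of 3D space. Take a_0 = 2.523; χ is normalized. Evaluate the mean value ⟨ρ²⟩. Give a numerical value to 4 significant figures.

⟨ρ^2⟩ ≈ 47.74

⟨ρ²⟩ = ∫ ρ^2 |χ|² 4πρ² dρ over the full domain.
Using ∫₀^∞ ρⁿ e^(−αρ) dρ = n!/αⁿ⁺¹, evaluating both integrals, ⟨ρ²⟩ = 15·a_0^2/2.
With a_0 = 2.523, ⟨ρ^2⟩ = 47.741.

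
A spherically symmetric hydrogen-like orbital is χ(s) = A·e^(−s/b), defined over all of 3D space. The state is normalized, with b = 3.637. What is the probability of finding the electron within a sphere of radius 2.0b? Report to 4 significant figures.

P ≈ 0.7619

P = ∫ |χ|² 4πs² ds over s ≤ 2.0b.
A² is fixed by ∫₀^∞ 4πs²|χ|² ds = 1, i.e. A² = (π·b^3)^(−1).
In terms of u = s/b (A², 4π and the length scale all cancel between numerator and denominator), P = [∫_{0}^{2.0} u^2·e^(-2·u) du] / [∫_{0}^{∞} u^2·e^(-2·u) du].
Using ∫ u^2·e^(-2·u) du = -(2·u^2 + 2·u + 1)·e^(-2·u)/4, the numerator is 1/4 - 13·e^(-4)/4 and the denominator is 1/4.
The region integral divided by the full integral gives P = 0.76190.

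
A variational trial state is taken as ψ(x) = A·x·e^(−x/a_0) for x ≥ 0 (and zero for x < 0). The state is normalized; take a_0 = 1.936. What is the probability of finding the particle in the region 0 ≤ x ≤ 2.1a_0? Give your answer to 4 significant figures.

P ≈ 0.7898

|ψ|² is the probability density, so P = ∫_{0}^{2.1a_0} |ψ|² dx.
Since A² = 1/(a_0^3/4), this is the region integral divided by the full normalization integral.
Substituting u = x/a_0, A² and the length scale cancel in the ratio: P = ∫_{0}^{2.1} u^2·e^(-2·u) du / ∫_{0}^{∞} u^2·e^(-2·u) du.
With ∫ u^2·e^(-2·u) du = -(2·u^2 + 2·u + 1)·e^(-2·u)/4 + C, the region integral is 1/4 - 701·e^(-21/5)/200 and the full one is 1/4.
Taking the ratio, P = 0.78976.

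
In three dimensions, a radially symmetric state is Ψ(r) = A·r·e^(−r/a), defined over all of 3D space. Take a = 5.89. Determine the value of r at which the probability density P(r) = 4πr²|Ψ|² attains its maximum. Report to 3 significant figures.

The maximum of P(r) = 4πr²|Ψ|² occurs where its derivative vanishes.
This gives r = 2·a.
With a = 5.89, the most probable radial distance is 11.78.

r ≈ 11.8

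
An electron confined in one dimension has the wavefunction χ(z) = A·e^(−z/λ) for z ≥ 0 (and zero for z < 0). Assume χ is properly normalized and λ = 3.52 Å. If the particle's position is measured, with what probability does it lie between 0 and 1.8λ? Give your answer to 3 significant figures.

|χ|² is the probability density, so P = ∫_{0}^{1.8λ} |χ|² dz.
The normalization integral ∫|χ|²dz over the whole domain equals λ/2·A², and A² cancels in the ratio.
Let u = z/λ; then A² and the length scale cancel, so P = ∫_{0}^{1.8} e^(-2·u) du ÷ ∫_{0}^{∞} e^(-2·u) du.
With ∫ e^(-2·u) du = -e^(-2·u)/2 + C, the region integral is 1/2 - e^(-18/5)/2 and the full one is 1/2.
Taking the ratio, P = 0.9727.

P ≈ 0.973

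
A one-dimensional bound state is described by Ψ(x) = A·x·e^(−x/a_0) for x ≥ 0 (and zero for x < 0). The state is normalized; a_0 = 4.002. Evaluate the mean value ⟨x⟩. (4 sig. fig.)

The expectation value is the |Ψ|²-weighted average of x: ∫ x|Ψ|² dx.
Using ∫₀^∞ xⁿ e^(−αx) dx = n!/αⁿ⁺¹, the ratio of the moment integral to the normalization integral gives ⟨x⟩ = 3·a_0/2.
Putting a_0 = 4.002 gives 6.0030.

⟨x⟩ ≈ 6.003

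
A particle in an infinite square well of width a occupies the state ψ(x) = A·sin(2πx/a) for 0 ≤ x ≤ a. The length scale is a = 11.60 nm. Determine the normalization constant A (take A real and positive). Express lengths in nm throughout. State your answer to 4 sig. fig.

We need A² ∫|f|² dx = 1, taking the integral from 0 to a.
∫|ψ|² dx = A²·(a/2).
So A² = (a/2)^(−1).
Substituting a = 11.60 gives A² = 0.17241, so A = 0.41523.

A ≈ 0.4152 nm^(-1/2)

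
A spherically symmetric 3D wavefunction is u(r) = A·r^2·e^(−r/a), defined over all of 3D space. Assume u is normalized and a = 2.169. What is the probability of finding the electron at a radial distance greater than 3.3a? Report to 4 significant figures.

P ≈ 0.5108

Integrate the radial probability density 4πr²|u|² over r > 3.3a.
Normalization gives A² = 1/(45·π·a^7/2).
Substituting t = r/a, A², 4π and the length scale all cancel in the ratio: P = ∫_{3.3}^{∞} t^6·e^(-2·t) dt / ∫_{0}^{∞} t^6·e^(-2·t) dt.
Using ∫ t^6·e^(-2·t) dt = -(4·t^6 + 12·t^5 + 30·t^4 + 60·t^3 + 90·t^2 + 90·t + 45)·e^(-2·t)/8, the numerator is ≈ 2.87347 and the denominator is 45/8.
The region integral divided by the full integral gives P = 0.51084.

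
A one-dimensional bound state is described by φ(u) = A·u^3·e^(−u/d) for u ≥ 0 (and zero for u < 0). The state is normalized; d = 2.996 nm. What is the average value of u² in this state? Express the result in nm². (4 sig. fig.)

⟨u^2⟩ ≈ 125.7 nm^2

The expectation value is the |φ|²-weighted average of u^2: ∫ u^2|φ|² du.
The ratio of the moment integral to the normalization integral gives ⟨u²⟩ = 14·d^2.
Putting d = 2.996 gives 125.66.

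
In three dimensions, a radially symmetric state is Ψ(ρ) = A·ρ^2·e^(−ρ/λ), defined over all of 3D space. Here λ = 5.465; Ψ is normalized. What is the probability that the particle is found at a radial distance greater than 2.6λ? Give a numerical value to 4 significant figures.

P = ∫ |Ψ|² 4πρ² dρ over ρ > 2.6λ.
Normalization gives A² = 1/(45·π·λ^7/2).
In terms of u = ρ/λ (A², 4π and the length scale all cancel between numerator and denominator), P = [∫_{2.6}^{∞} u^6·e^(-2·u) du] / [∫_{0}^{∞} u^6·e^(-2·u) du].
Using ∫ u^6·e^(-2·u) du = -(4·u^6 + 12·u^5 + 30·u^4 + 60·u^3 + 90·u^2 + 90·u + 45)·e^(-2·u)/8, the numerator is ≈ 4.11971 and the denominator is 45/8.
Taking the ratio yields P = 0.73239.

P ≈ 0.7324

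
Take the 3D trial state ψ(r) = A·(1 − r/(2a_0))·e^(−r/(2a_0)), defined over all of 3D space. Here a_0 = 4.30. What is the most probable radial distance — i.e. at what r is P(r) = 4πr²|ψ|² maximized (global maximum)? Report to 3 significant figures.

r ≈ 22.5

Set d/dr [P(r) = 4πr²|ψ|²] = 0 and solve for r > 0.
Solving yields r = a_0·(√(5) + 3).
With a_0 = 4.30, the most probable radial distance is 22.52.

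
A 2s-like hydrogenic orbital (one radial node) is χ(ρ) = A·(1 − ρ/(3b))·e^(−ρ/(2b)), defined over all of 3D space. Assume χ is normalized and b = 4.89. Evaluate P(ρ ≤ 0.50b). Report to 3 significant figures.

P ≈ 0.0333

Integrate the radial probability density 4πρ²|χ|² over ρ ≤ 0.50b.
Normalization gives A² = 1/(8·π·b^3/3).
Let u = ρ/b; then A², 4π and the length scale all cancel, so P = ∫_{0}^{0.50} u^2·(1 - u/3)^2·e^(-u) du ÷ ∫_{0}^{∞} u^2·(1 - u/3)^2·e^(-u) du.
An antiderivative of u^2·(1 - u/3)^2·e^(-u) is (-u^4 + 2·u^3 - 3·u^2 - 6·u - 6)·e^(-u)/9; evaluating from 0 to 0.50 gives 2/3 - 17·e^(-1/2)/16, while the full integral is 2/3.
The region integral divided by the full integral gives P = 0.03334.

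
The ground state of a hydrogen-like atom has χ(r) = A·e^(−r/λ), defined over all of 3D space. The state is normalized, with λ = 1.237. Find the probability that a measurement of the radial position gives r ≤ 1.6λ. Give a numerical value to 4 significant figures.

With dV = 4πr²dr, the probability is ∫|χ|² dV over r ≤ 1.6λ.
Normalization gives A² = 1/(π·λ^3).
In terms of u = r/λ (A², 4π and the length scale all cancel between numerator and denominator), P = [∫_{0}^{1.6} u^2·e^(-2·u) du] / [∫_{0}^{∞} u^2·e^(-2·u) du].
Using ∫ u^2·e^(-2·u) du = -(2·u^2 + 2·u + 1)·e^(-2·u)/4, the numerator is 1/4 - 233·e^(-16/5)/100 and the denominator is 1/4.
This evaluates to P = 0.62010.

P ≈ 0.6201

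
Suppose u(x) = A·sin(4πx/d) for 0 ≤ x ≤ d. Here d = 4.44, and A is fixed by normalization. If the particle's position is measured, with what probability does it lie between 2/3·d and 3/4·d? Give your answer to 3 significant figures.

P ≈ 0.0489

|u|² is the probability density, so P = ∫_{2/3·d}^{3/4·d} |u|² dx.
With A² fixed by ∫|u|² = 1, i.e. A² = (d/2)^(−1), substitute and integrate.
Let t = x/d; then A² and the length scale cancel, so P = ∫_{2/3}^{3/4} sin(4·π·t)^2 dt ÷ ∫_{0}^{1} sin(4·π·t)^2 dt.
An antiderivative of sin(4·π·t)^2 is t/2 - sin(4·π·t)·cos(4·π·t)/(8·π); evaluating from 2/3 to 3/4 gives -√(3)/(32·π) + 1/24, while the full integral is 1/2.
Evaluating gives P = (-√(3)/16 + π/12)/π.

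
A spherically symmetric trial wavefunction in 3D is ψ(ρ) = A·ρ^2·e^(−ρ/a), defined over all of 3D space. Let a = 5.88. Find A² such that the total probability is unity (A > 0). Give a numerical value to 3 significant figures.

The normalization condition is ∫|ψ|² 4πρ² dρ = 1 from 0 to ∞.
In 3D with spherical symmetry the volume element is 4πρ² dρ.
Recall ∫₀^∞ ρ^m e^(−ρ/β) dρ = m!·β^(m+1), the integral (without the A² prefactor) comes out to 45·π·a^7/2.
So A² = (45·π·a^7/2)^(−1).
Plugging in a = 5.88 yields A = 0.0002413.

A^2 ≈ 5.82E-8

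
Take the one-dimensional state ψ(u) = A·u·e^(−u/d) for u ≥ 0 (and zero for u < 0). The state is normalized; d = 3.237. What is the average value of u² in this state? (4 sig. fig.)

By definition ⟨u²⟩ = ∫ u^2 |ψ(u)|² du.
With ∫₀^∞ u^4 e^(−αu) du = 4!/α^5, evaluating both integrals, ⟨u²⟩ = 3·d^2.
With d = 3.237, ⟨u^2⟩ = 31.435.

⟨u^2⟩ ≈ 31.43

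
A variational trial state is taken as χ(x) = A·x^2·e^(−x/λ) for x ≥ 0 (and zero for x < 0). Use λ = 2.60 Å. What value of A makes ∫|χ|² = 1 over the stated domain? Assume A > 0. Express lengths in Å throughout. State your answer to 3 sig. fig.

The normalization condition is ∫|χ|² dx = 1 from 0 to ∞.
With ∫₀^∞ x^4 e^(−αx) dx = 4!/α^5, ∫|χ|² dx = A²·(3·λ^5/4).
Plugging in λ = 2.60 yields A = 0.1059.

A ≈ 0.106 Å^(-5/2)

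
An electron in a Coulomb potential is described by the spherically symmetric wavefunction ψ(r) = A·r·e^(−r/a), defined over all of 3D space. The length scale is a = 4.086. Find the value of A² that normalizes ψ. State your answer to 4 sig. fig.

A^2 ≈ 0.00009316

Require ∫ |ψ|² 4πr² dr = 1 over the whole domain.
Using ∫₀^∞ rⁿ e^(−αr) dr = n!/αⁿ⁺¹, carrying out the integral gives A² · 3·π·a^5.
Substituting a = 4.086 gives A² = 0.000093162, so A = 0.0096520.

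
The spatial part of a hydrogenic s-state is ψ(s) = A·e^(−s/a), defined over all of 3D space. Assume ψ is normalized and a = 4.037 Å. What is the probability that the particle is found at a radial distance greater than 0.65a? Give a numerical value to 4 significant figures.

P ≈ 0.8571

With dV = 4πs²ds, the probability is ∫|ψ|² dV over s > 0.65a.
A² is fixed by ∫₀^∞ 4πs²|ψ|² ds = 1, i.e. A² = (π·a^3)^(−1).
Let u = s/a; then A², 4π and the length scale all cancel, so P = ∫_{0.65}^{∞} u^2·e^(-2·u) du ÷ ∫_{0}^{∞} u^2·e^(-2·u) du.
An antiderivative of u^2·e^(-2·u) is -(2·u^2 + 2·u + 1)·e^(-2·u)/4; evaluating from 0.65 to ∞ gives 629·e^(-13/10)/800, while the full integral is 1/4.
The region integral divided by the full integral gives P = 0.85711.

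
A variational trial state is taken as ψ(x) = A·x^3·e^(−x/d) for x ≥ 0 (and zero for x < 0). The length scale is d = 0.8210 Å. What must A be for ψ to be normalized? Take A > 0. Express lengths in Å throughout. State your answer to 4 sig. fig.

A ≈ 0.8409 Å^(-7/2)

We need A² ∫|f|² dx = 1, taking the integral from 0 to ∞.
Using ∫₀^∞ xⁿ e^(−αx) dx = n!/αⁿ⁺¹, carrying out the integral gives A² · 45·d^7/8.
So A² = (45·d^7/8)^(−1).
Plugging in d = 0.8210 yields A = 0.84089.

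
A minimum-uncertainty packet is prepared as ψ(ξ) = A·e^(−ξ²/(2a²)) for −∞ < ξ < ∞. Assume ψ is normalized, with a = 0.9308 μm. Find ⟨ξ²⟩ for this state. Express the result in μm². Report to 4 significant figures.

⟨ξ²⟩ = ∫ ξ^2 |ψ|² dξ over the full domain.
Since the A² factors cancel between numerator and denominator, ⟨ξ²⟩ = a^2/2.
Putting a = 0.9308 gives 0.43319.

⟨ξ^2⟩ ≈ 0.4332 μm^2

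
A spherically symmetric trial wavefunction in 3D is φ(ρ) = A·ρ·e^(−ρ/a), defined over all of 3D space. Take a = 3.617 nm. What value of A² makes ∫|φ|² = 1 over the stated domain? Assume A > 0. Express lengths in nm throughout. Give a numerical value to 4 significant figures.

We need A² ∫|f|² 4πρ² dρ = 1, taking the integral from 0 to ∞.
The angular integral contributes 4π, leaving ∫₀^∞ ρ²|φ|² dρ.
With φ = A·ρ·e^(−ρ/a), the integral evaluates to A²·[3·π·a^5].
Hence A² = 1/[3·π·a^5].
Plugging in a = 3.617 yields A = 0.013092.

A^2 ≈ 0.0001714 nm^(-5)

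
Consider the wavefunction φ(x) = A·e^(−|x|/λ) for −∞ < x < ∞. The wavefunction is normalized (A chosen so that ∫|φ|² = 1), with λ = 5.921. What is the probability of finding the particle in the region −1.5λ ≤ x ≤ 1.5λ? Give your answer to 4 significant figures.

P ≈ 0.9502

P = ∫_{−1.5λ}^{1.5λ} |φ(x)|² dx.
Since A² = 1/(λ), this is the region integral divided by the full normalization integral.
Both integrals are even about x = 0, so only the x ≥ 0 halves are needed (the factors of 2 cancel). Let u = x/λ; then A² and the length scale cancel, so P = ∫_{0}^{1.5} e^(-2·u) du ÷ ∫_{0}^{∞} e^(-2·u) du.
An antiderivative of e^(-2·u) is -e^(-2·u)/2; evaluating from 0 to 1.5 gives 1/2 - e^(-3)/2, while the full integral is 1/2.
Taking the ratio, P = 0.95021.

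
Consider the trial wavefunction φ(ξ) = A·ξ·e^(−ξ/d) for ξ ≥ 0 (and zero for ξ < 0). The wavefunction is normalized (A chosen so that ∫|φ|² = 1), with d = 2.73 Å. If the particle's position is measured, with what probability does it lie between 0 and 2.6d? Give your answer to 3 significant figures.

P = ∫_{0}^{2.6d} |φ(ξ)|² dξ.
The normalization integral ∫|φ|²dξ over the whole domain equals d^3/4·A², and A² cancels in the ratio.
Substituting u = ξ/d, A² and the length scale cancel in the ratio: P = ∫_{0}^{2.6} u^2·e^(-2·u) du / ∫_{0}^{∞} u^2·e^(-2·u) du.
Using ∫ u^2·e^(-2·u) du = -(2·u^2 + 2·u + 1)·e^(-2·u)/4, the numerator is 1/4 - 493·e^(-26/5)/100 and the denominator is 1/4.
Taking the ratio, P = 0.8912.

P ≈ 0.891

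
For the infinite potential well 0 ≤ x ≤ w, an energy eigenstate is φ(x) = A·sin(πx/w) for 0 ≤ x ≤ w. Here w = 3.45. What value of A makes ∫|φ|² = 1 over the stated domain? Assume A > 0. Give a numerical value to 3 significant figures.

Normalization requires ∫|φ|² dx = 1, integrated from 0 to w.
Carrying out the integral gives A² · w/2.
Substituting w = 3.45 gives A² = 0.5797, so A = 0.7614.

A ≈ 0.761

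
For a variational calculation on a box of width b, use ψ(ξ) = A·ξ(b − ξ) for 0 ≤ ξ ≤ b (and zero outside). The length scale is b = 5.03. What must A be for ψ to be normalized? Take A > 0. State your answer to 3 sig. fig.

A ≈ 0.0965

Normalization requires ∫|ψ|² dξ = 1, integrated from 0 to b.
With ψ = A·ξ(b − ξ), the integral evaluates to A²·[b^5/30].
Setting this equal to 1 gives A² = 1/(b^5/30).
With b = 5.03: A² = 0.009317 and A = 0.09653.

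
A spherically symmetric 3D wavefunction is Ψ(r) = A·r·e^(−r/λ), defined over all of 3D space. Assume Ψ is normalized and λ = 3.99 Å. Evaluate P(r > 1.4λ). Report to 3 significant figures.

P ≈ 0.848

Integrate the radial probability density 4πr²|Ψ|² over r > 1.4λ.
A² is fixed by ∫₀^∞ 4πr²|Ψ|² dr = 1, i.e. A² = (3·π·λ^5)^(−1).
Let u = r/λ; then A², 4π and the length scale all cancel, so P = ∫_{1.4}^{∞} u^4·e^(-2·u) du ÷ ∫_{0}^{∞} u^4·e^(-2·u) du.
Using ∫ u^4·e^(-2·u) du = -(u^4/2 + u^3 + 3·u^2/2 + 3·u/2 + 3/4)·e^(-2·u), the numerator is ≈ 0.63576 and the denominator is 3/4.
The region integral divided by the full integral gives P = 0.8477.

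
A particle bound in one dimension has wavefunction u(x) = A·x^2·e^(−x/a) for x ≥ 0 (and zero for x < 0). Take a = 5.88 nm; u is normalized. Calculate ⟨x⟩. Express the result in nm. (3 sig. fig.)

⟨x⟩ ≈ 14.7 nm

⟨x⟩ = ∫ x |u|² dx over the full domain.
With ∫₀^∞ x^5 e^(−αx) dx = 5!/α^6, since the A² factors cancel between numerator and denominator, ⟨x⟩ = 5·a/2.
Putting a = 5.88 gives 14.70.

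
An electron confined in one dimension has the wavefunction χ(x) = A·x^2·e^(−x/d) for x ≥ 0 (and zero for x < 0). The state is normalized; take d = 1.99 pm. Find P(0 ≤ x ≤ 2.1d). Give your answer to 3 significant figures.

P ≈ 0.410

The probability is P = ∫ |χ|² dx over [0, 2.1d].
The normalization integral ∫|χ|²dx over the whole domain equals 3·d^5/4·A², and A² cancels in the ratio.
Let u = x/d; then A² and the length scale cancel, so P = ∫_{0}^{2.1} u^4·e^(-2·u) du ÷ ∫_{0}^{∞} u^4·e^(-2·u) du.
An antiderivative of u^4·e^(-2·u) is -(u^4/2 + u^3 + 3·u^2/2 + 3·u/2 + 3/4)·e^(-2·u); evaluating from 0 to 2.1 gives ≈ 0.30763, while the full integral is 3/4.
The result is P = 0.4102.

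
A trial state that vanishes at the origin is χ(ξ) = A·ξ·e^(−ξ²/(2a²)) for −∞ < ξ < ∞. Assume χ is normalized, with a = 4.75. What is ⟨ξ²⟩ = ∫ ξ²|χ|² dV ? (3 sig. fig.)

By definition ⟨ξ²⟩ = ∫ ξ^2 |χ(ξ)|² dξ.
Differentiating ∫e^(−αξ²) dξ = √(π/α) under α to get the higher moments, evaluating both integrals, ⟨ξ²⟩ = 3·a^2/2.
With a = 4.75, ⟨ξ^2⟩ = 33.84.

⟨ξ^2⟩ ≈ 33.8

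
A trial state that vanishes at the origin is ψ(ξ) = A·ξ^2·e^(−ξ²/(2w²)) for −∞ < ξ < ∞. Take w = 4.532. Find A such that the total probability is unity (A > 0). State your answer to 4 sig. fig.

Require ∫ |ψ|² dξ = 1 over the whole domain.
Differentiating ∫e^(−αξ²) dξ = √(π/α) under α to get the higher moments, the integral (without the A² prefactor) comes out to 3·√(π)·w^5/4.
With w = 4.532: A² = 0.00039347 and A = 0.019836.

A ≈ 0.01984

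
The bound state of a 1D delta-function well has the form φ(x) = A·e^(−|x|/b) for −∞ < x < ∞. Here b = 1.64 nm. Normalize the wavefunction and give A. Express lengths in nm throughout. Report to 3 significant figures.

We need A² ∫|f|² dx = 1, taking the integral from −∞ to ∞.
Carrying out the integral gives A² · b.
Plugging in b = 1.64 yields A = 0.7809.

A ≈ 0.781 nm^(-1/2)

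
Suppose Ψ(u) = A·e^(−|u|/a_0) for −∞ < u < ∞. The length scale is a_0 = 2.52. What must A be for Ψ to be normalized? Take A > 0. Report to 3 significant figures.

We need A² ∫|f|² du = 1, taking the integral from −∞ to ∞.
Using ∫₀^∞ uⁿ e^(−αu) du = n!/αⁿ⁺¹, with Ψ = A·e^(−|u|/a_0), the integral evaluates to A²·[a_0].
Hence A² = 1/[a_0].
With a_0 = 2.52: A² = 0.3968 and A = 0.6299.

A ≈ 0.630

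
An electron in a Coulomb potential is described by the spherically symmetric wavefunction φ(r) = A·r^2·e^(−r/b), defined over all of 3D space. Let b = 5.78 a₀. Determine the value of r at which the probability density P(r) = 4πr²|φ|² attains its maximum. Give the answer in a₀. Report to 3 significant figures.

Set d/dr [P(r) = 4πr²|φ|²] = 0 and solve for r > 0.
This gives r = 3·b.
With b = 5.78, the most probable radial distance is 17.34 a₀.

r ≈ 17.3 a₀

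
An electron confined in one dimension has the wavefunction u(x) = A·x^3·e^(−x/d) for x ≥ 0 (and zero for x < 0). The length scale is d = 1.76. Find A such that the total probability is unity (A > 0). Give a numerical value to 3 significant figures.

A ≈ 0.0583

We need A² ∫|f|² dx = 1, taking the integral from 0 to ∞.
Using ∫₀^∞ xⁿ e^(−αx) dx = n!/αⁿ⁺¹, the integral (without the A² prefactor) comes out to 45·d^7/8.
Setting this equal to 1 gives A² = 1/(45·d^7/8).
Substituting d = 1.76 gives A² = 0.003399, so A = 0.05830.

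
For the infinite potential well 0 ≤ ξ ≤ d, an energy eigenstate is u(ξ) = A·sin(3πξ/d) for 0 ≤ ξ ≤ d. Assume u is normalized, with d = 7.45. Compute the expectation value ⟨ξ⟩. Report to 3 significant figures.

⟨ξ⟩ = ∫ ξ |u|² dξ over the full domain.
Evaluating both integrals, ⟨ξ⟩ = d/2.
With d = 7.45, ⟨ξ⟩ = 3.725.

⟨ξ⟩ ≈ 3.73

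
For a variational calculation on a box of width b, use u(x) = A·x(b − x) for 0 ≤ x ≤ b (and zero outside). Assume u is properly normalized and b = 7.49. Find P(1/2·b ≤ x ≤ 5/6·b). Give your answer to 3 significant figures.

P = ∫_{1/2·b}^{5/6·b} |u(x)|² dx.
Since A² = 1/(b^5/30), this is the region integral divided by the full normalization integral.
In terms of t = x/b (A² and the length scale cancel between numerator and denominator), P = [∫_{1/2}^{5/6} t^2·(1 - t)^2 dt] / [∫_{0}^{1} t^2·(1 - t)^2 dt].
With ∫ t^2·(1 - t)^2 dt = t^3·(6·t^2 - 15·t + 10)/30 + C, the region integral is ≈ 0.015484 and the full one is 1/30.
This works out to P = 301/648.

P ≈ 0.465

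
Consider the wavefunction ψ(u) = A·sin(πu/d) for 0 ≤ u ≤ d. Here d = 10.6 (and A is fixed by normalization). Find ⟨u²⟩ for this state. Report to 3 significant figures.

By definition ⟨u²⟩ = ∫ u^2 |ψ(u)|² du.
With ∫₀^d sin²(nπu/d) du = d/2, since the A² factors cancel between numerator and denominator, ⟨u²⟩ = -d^2/(2·π^2) + d^2/3.
With d = 10.6, ⟨u^2⟩ = 31.76.

⟨u^2⟩ ≈ 31.8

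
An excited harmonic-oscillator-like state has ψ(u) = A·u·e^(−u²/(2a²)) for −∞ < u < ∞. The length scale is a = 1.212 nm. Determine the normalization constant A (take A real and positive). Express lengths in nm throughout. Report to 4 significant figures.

A ≈ 0.7961 nm^(-3/2)

Normalization requires ∫|ψ|² du = 1, integrated from −∞ to ∞.
With ψ = A·u·e^(−u²/(2a²)), the integral evaluates to A²·[√(π)·a^3/2].
Hence A² = 1/[√(π)·a^3/2].
Plugging in a = 1.212 yields A = 0.79611.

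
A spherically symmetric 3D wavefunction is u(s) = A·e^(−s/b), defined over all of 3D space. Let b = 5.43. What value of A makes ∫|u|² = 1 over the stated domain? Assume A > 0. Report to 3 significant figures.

Require ∫ |u|² 4πs² ds = 1 over the whole domain.
Using ∫₀^∞ sⁿ e^(−αs) ds = n!/αⁿ⁺¹, with u = A·e^(−s/b), the integral evaluates to A²·[π·b^3].
So A² = (π·b^3)^(−1).
Substituting b = 5.43 gives A² = 0.001988, so A = 0.04459.

A ≈ 0.0446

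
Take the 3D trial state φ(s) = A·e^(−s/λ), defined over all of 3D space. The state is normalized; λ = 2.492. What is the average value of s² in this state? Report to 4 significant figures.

⟨s²⟩ = ∫ s^2 |φ|² 4πs² ds over the full domain.
Recall ∫₀^∞ s^m e^(−s/β) ds = m!·β^(m+1), evaluating both integrals, ⟨s²⟩ = 3·λ^2.
Putting λ = 2.492 gives 18.630.

⟨s^2⟩ ≈ 18.63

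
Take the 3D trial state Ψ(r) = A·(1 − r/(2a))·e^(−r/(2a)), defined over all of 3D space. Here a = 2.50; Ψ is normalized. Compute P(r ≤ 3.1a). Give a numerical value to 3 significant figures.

With dV = 4πr²dr, the probability is ∫|Ψ|² dV over r ≤ 3.1a.
Normalization gives A² = 1/(8·π·a^3).
Let u = r/a; then A², 4π and the length scale all cancel, so P = ∫_{0}^{3.1} u^2·(1 - u/2)^2·e^(-u) du ÷ ∫_{0}^{∞} u^2·(1 - u/2)^2·e^(-u) du.
Using ∫ u^2·(1 - u/2)^2·e^(-u) du = -(u^4/4 + u^2 + 2·u + 2)·e^(-u), the numerator is ≈ 0.15758 and the denominator is 2.
The region integral divided by the full integral gives P = 0.07879.

P ≈ 0.0788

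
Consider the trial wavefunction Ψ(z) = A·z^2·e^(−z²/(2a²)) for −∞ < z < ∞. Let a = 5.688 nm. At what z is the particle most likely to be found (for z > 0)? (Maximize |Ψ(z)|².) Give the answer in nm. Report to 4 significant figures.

The maximum of |Ψ(z)|² occurs where its derivative vanishes.
This gives z = √(2)·a.
With a = 5.688, the value of z > 0 at which the probability density is greatest is 8.0440 nm.

z ≈ 8.044 nm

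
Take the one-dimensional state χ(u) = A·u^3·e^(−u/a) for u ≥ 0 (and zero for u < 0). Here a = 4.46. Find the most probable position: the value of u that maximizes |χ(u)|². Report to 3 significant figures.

Differentiate |χ(u)|² with respect to u and set to zero.
Solving yields u = 3·a.
With a = 4.46, the most probable position is 13.38.

u ≈ 13.4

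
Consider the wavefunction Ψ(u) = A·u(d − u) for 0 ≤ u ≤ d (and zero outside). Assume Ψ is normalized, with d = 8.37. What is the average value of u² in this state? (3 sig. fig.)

⟨u^2⟩ ≈ 20.0

The expectation value is the |Ψ|²-weighted average of u^2: ∫ u^2|Ψ|² du.
Evaluating both integrals, ⟨u²⟩ = 2·d^2/7.
With d = 8.37, ⟨u^2⟩ = 20.02.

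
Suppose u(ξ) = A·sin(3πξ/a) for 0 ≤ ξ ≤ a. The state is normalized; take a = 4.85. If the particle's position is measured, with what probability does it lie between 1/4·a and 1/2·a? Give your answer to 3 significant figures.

|u|² is the probability density, so P = ∫_{1/4·a}^{1/2·a} |u|² dξ.
The normalization integral ∫|u|²dξ over the whole domain equals a/2·A², and A² cancels in the ratio.
Substituting t = ξ/a, A² and the length scale cancel in the ratio: P = ∫_{1/4}^{1/2} sin(3·π·t)^2 dt / ∫_{0}^{1} sin(3·π·t)^2 dt.
Using ∫ sin(3·π·t)^2 dt = t/2 - sin(6·π·t)/(12·π), the numerator is 1/8 - 1/(12·π) and the denominator is 1/2.
This works out to P = (-2 + 3·π)/(12·π).

P ≈ 0.197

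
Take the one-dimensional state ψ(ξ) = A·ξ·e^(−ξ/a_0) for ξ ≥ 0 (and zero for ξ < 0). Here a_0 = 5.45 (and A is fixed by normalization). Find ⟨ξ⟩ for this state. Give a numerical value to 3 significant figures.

⟨ξ⟩ ≈ 8.18

⟨ξ⟩ = ∫ ξ |ψ|² dξ over the full domain.
Recall ∫₀^∞ ξ^m e^(−ξ/β) dξ = m!·β^(m+1), since the A² factors cancel between numerator and denominator, ⟨ξ⟩ = 3·a_0/2.
Putting a_0 = 5.45 gives 8.175.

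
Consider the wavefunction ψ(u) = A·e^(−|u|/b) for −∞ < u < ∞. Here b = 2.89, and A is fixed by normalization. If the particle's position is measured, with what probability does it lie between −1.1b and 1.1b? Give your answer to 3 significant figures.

P = ∫_{−1.1b}^{1.1b} |ψ(u)|² du.
Since A² = 1/(b), this is the region integral divided by the full normalization integral.
Both integrals are even about u = 0, so only the u ≥ 0 halves are needed (the factors of 2 cancel). In terms of t = u/b (A² and the length scale cancel between numerator and denominator), P = [∫_{0}^{1.1} e^(-2·t) dt] / [∫_{0}^{∞} e^(-2·t) dt].
Using ∫ e^(-2·t) dt = -e^(-2·t)/2, the numerator is 1/2 - e^(-11/5)/2 and the denominator is 1/2.
This works out to P = 0.8892.

P ≈ 0.889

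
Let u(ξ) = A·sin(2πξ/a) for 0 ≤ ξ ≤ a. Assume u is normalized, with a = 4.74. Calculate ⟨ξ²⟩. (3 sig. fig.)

⟨ξ^2⟩ ≈ 7.20

The expectation value is the |u|²-weighted average of ξ^2: ∫ ξ^2|u|² dξ.
Since the A² factors cancel between numerator and denominator, ⟨ξ²⟩ = -a^2/(8·π^2) + a^2/3.
Putting a = 4.74 gives 7.205.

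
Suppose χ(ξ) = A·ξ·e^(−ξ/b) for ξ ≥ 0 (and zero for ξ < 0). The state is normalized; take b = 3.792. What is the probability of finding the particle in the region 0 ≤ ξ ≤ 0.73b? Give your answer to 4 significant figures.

P = ∫_{0}^{0.73b} |χ(ξ)|² dξ.
The normalization integral ∫|χ|²dξ over the whole domain equals b^3/4·A², and A² cancels in the ratio.
In terms of u = ξ/b (A² and the length scale cancel between numerator and denominator), P = [∫_{0}^{0.73} u^2·e^(-2·u) du] / [∫_{0}^{∞} u^2·e^(-2·u) du].
An antiderivative of u^2·e^(-2·u) is -(2·u^2 + 2·u + 1)·e^(-2·u)/4; evaluating from 0 to 0.73 gives ≈ 0.0452953, while the full integral is 1/4.
This works out to P = 0.18118.

P ≈ 0.1812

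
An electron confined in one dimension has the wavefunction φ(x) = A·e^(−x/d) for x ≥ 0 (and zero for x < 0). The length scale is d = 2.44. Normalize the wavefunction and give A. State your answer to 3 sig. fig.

A ≈ 0.905

Require ∫ |φ|² dx = 1 over the whole domain.
∫|φ|² dx = A²·(d/2).
Hence A² = 1/[d/2].
Substituting d = 2.44 gives A² = 0.8197, so A = 0.9054.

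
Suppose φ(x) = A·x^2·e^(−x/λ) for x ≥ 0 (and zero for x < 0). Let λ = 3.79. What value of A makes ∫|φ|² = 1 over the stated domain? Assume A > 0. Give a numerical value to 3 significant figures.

The normalization condition is ∫|φ|² dx = 1 from 0 to ∞.
With φ = A·x^2·e^(−x/λ), the integral evaluates to A²·[3·λ^5/4].
So A² = (3·λ^5/4)^(−1).
Plugging in λ = 3.79 yields A = 0.04129.

A ≈ 0.0413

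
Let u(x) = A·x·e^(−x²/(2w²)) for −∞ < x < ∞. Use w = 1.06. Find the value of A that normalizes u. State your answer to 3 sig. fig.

A ≈ 0.973

The normalization condition is ∫|u|² dx = 1 from −∞ to ∞.
∫|u|² dx = A²·(√(π)·w^3/2).
Setting this equal to 1 gives A² = 1/(√(π)·w^3/2).
With w = 1.06: A² = 0.9474 and A = 0.9733.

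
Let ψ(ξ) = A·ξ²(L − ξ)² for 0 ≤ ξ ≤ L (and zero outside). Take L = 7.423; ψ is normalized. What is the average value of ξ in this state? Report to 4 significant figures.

By definition ⟨ξ⟩ = ∫ ξ |ψ(ξ)|² dξ.
Expanding the polynomial and integrating term by term, the ratio of the moment integral to the normalization integral gives ⟨ξ⟩ = L/2.
With L = 7.423, ⟨ξ⟩ = 3.7115.

⟨ξ⟩ ≈ 3.712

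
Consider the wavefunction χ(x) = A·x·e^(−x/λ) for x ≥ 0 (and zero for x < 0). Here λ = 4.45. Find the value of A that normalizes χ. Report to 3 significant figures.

A ≈ 0.213

The normalization condition is ∫|χ|² dx = 1 from 0 to ∞.
Using ∫₀^∞ xⁿ e^(−αx) dx = n!/αⁿ⁺¹, with χ = A·x·e^(−x/λ), the integral evaluates to A²·[λ^3/4].
Hence A² = 1/[λ^3/4].
With λ = 4.45: A² = 0.04539 and A = 0.2131.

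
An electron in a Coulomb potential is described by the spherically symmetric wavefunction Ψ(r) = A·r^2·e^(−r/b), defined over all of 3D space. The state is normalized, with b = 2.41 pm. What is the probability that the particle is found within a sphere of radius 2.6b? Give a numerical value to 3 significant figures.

P ≈ 0.268

P = ∫ |Ψ|² 4πr² dr over r ≤ 2.6b.
The full normalization integral is A²·[45·π·b^7/2] = 1, fixing A².
Let u = r/b; then A², 4π and the length scale all cancel, so P = ∫_{0}^{2.6} u^6·e^(-2·u) du ÷ ∫_{0}^{∞} u^6·e^(-2·u) du.
Using ∫ u^6·e^(-2·u) du = -(4·u^6 + 12·u^5 + 30·u^4 + 60·u^3 + 90·u^2 + 90·u + 45)·e^(-2·u)/8, the numerator is ≈ 1.5053 and the denominator is 45/8.
This evaluates to P = 0.2676.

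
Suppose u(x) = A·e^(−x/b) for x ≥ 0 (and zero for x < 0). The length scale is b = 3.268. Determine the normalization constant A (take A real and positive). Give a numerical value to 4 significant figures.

The normalization condition is ∫|u|² dx = 1 from 0 to ∞.
Recall ∫₀^∞ x^m e^(−x/β) dx = m!·β^(m+1), ∫|u|² dx = A²·(b/2).
So A² = (b/2)^(−1).
With b = 3.268: A² = 0.61200 and A = 0.78230.

A ≈ 0.7823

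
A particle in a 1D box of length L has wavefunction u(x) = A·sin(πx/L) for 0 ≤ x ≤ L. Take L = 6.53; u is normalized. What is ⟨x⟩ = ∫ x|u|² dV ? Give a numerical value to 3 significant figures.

⟨x⟩ ≈ 3.27

⟨x⟩ = ∫ x |u|² dx over the full domain.
Using sin²θ = (1 − cos 2θ)/2, since the A² factors cancel between numerator and denominator, ⟨x⟩ = L/2.
With L = 6.53, ⟨x⟩ = 3.265.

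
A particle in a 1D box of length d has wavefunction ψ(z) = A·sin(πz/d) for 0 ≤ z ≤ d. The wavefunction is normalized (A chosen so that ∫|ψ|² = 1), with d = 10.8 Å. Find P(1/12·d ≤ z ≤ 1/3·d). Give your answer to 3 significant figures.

The probability is P = ∫ |ψ|² dz over [1/12·d, 1/3·d].
The normalization integral ∫|ψ|²dz over the whole domain equals d/2·A², and A² cancels in the ratio.
Let u = z/d; then A² and the length scale cancel, so P = ∫_{1/12}^{1/3} sin(π·u)^2 du ÷ ∫_{0}^{1} sin(π·u)^2 du.
Using ∫ sin(π·u)^2 du = u/2 - sin(2·π·u)/(4·π), the numerator is -√(3)/(8·π) + 1/(8·π) + 1/8 and the denominator is 1/2.
Evaluating gives P = (-√(3) + 1 + π)/(4·π).

P ≈ 0.192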